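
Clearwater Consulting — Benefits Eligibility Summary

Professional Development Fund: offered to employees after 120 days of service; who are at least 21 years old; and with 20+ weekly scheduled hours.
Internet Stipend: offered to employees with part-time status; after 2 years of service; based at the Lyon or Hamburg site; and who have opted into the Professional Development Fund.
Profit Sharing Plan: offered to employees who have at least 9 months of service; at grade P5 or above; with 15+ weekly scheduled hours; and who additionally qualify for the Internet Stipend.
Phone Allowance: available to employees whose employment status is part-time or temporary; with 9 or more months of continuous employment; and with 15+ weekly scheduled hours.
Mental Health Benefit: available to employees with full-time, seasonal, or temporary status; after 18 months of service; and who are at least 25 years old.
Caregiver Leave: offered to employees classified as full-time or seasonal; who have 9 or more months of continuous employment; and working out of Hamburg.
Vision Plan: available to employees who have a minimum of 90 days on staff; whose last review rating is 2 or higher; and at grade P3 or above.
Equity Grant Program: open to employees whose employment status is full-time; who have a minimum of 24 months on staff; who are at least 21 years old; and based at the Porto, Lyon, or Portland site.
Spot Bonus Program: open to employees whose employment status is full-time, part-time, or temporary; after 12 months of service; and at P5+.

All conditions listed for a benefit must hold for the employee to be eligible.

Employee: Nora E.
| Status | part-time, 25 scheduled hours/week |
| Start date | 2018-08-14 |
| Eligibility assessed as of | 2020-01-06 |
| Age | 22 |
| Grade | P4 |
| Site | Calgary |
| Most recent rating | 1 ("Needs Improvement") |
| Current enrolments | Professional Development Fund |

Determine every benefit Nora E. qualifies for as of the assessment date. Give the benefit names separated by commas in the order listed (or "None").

Professional Development Fund, Phone Allowance

Service from 2018-08-14 to 2020-01-06: 510 days.
Professional Development Fund — service 510 days ≥ 120 days ✓; age 22 ≥ 21 ✓; 25 hrs/wk ≥ 20 ✓ → eligible.
Internet Stipend — status part-time ✓; service 510 days < 2 years (≈730 days) ✗ → not eligible.
Profit Sharing Plan — service 510 days ≥ 9 months (≈270 days) ✓; grade P4 < P5 ✗ → not eligible.
Phone Allowance — status part-time ✓; service 510 days ≥ 9 months (≈270 days) ✓; 25 hrs/wk ≥ 15 ✓ → eligible.
Mental Health Benefit — status part-time ✗ (requires full-time, seasonal, or temporary) → not eligible.
Caregiver Leave — status part-time ✗ (requires full-time or seasonal) → not eligible.
Vision Plan — service 510 days ≥ 90 days ✓; rating 1 < 2 ✗ → not eligible.
Equity Grant Program — status part-time ✗ (requires full-time) → not eligible.
Spot Bonus Program — status part-time ✓; service 510 days ≥ 12 months (≈360 days) ✓; grade P4 < P5 ✗ → not eligible.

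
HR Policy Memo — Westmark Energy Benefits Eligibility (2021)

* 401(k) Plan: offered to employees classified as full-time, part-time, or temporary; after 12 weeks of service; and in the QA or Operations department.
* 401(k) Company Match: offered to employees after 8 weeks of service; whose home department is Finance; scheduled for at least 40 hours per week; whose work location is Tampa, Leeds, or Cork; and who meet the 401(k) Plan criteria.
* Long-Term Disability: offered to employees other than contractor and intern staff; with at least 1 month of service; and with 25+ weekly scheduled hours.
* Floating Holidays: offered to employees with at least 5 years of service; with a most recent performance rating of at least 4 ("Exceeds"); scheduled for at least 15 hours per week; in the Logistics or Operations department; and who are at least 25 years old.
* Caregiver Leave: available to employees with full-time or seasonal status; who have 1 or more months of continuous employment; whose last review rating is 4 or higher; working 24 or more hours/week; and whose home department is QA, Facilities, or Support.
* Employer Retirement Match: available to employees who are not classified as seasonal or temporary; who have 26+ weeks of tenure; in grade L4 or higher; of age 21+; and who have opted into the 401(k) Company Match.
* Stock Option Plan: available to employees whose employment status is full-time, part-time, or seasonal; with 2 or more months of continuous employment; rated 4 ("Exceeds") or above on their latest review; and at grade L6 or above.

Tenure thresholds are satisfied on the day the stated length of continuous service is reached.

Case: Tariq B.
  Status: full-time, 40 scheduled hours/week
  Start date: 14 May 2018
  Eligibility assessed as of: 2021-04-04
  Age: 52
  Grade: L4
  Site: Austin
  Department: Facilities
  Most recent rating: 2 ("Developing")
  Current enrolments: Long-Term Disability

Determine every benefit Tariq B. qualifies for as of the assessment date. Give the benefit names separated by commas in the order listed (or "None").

Long-Term Disability

Service from 14 May 2018 to 2021-04-04: 1056 days.
401(k) Plan — status full-time ✓; service 1056 days ≥ 12 weeks (≈84 days) ✓; dept Facilities ✗ → not eligible.
401(k) Company Match — service 1056 days ≥ 8 weeks (≈56 days) ✓; dept Facilities ✗ → not eligible.
Long-Term Disability — status full-time ✓ (not excluded); service 1056 days ≥ 1 month (≈30 days) ✓; 40 hrs/wk ≥ 25 ✓ → eligible.
Floating Holidays — service 1056 days < 5 years (≈1825 days) ✗ → not eligible.
Caregiver Leave — status full-time ✓; service 1056 days ≥ 1 month (≈30 days) ✓; rating 2 < 4 ✗ → not eligible.
Employer Retirement Match — status full-time ✓ (not excluded); service 1056 days ≥ 26 weeks (≈182 days) ✓; grade L4 ≥ L4 ✓; age 52 ≥ 21 ✓; not enrolled in 401(k) Company Match ✗ → not eligible.
Stock Option Plan — status full-time ✓; service 1056 days ≥ 2 months (≈60 days) ✓; rating 2 < 4 ✗ → not eligible.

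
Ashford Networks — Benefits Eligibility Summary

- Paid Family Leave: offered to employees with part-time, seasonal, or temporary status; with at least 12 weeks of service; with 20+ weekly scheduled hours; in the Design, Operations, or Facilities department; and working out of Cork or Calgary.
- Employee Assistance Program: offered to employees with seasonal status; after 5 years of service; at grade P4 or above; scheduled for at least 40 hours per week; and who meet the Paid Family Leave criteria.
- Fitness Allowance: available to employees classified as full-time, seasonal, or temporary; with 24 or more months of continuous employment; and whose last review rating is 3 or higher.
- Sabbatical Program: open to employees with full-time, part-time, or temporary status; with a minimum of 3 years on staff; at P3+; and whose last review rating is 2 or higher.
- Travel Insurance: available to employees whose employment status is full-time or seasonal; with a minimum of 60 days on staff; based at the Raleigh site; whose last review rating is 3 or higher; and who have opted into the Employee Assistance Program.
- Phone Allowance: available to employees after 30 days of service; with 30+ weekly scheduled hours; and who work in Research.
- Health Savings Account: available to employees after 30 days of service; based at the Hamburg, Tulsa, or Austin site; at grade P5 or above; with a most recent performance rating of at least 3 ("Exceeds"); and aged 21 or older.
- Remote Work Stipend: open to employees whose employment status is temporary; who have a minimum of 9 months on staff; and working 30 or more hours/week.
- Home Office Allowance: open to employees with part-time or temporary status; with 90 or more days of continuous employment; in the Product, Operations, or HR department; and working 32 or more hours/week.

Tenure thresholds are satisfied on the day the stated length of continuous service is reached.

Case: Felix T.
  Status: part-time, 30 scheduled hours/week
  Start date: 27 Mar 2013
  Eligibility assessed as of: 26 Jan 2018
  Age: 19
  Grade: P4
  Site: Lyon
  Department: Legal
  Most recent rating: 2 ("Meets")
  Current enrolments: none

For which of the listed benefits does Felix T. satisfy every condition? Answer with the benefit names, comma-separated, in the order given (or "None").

Sabbatical Program

Service from 27 Mar 2013 to 26 Jan 2018: 1766 days.
Paid Family Leave — status part-time ✓; service 1766 days ≥ 12 weeks (≈84 days) ✓; 30 hrs/wk ≥ 20 ✓; dept Legal ✗ → not eligible.
Employee Assistance Program — status part-time ✗ (requires seasonal) → not eligible.
Fitness Allowance — status part-time ✗ (requires full-time, seasonal, or temporary) → not eligible.
Sabbatical Program — status part-time ✓; service 1766 days ≥ 3 years (≈1095 days) ✓; grade P4 ≥ P3 ✓; rating 2 ≥ 2 ✓ → eligible.
Travel Insurance — status part-time ✗ (requires full-time or seasonal) → not eligible.
Phone Allowance — service 1766 days ≥ 30 days ✓; 30 hrs/wk ≥ 30 ✓; dept Legal ✗ → not eligible.
Health Savings Account — service 1766 days ≥ 30 days ✓; site Lyon ✗ (not Hamburg, Tulsa, or Austin) → not eligible.
Remote Work Stipend — status part-time ✗ (requires temporary) → not eligible.
Home Office Allowance — status part-time ✓; service 1766 days ≥ 90 days ✓; dept Legal ✗ → not eligible.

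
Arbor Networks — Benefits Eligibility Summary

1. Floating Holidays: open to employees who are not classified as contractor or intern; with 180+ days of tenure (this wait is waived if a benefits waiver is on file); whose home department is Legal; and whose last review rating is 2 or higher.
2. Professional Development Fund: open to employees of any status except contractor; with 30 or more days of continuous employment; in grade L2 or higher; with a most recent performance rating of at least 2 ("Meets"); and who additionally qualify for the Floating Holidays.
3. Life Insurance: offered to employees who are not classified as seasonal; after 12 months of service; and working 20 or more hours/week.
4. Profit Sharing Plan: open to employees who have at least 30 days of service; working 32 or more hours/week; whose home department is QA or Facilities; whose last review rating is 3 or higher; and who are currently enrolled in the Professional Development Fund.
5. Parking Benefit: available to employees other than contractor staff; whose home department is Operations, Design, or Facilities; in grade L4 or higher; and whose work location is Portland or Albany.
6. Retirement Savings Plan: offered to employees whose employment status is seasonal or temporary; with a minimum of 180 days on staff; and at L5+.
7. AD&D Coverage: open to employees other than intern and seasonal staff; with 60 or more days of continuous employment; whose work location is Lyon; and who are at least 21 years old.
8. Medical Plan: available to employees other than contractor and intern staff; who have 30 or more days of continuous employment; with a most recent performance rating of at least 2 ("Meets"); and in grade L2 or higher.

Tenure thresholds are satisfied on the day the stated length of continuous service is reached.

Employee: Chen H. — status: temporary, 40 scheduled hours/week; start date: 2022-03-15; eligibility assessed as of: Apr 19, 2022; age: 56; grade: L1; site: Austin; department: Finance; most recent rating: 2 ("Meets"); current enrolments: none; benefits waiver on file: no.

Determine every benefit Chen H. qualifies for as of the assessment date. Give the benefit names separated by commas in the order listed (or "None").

None

Service from 2022-03-15 to Apr 19, 2022: 35 days.
Floating Holidays — status temporary ✓ (not excluded); no waiver, service 35 days < 180 days ✗ → not eligible.
Professional Development Fund — status temporary ✓ (not excluded); service 35 days ≥ 30 days ✓; grade L1 < L2 ✗ → not eligible.
Life Insurance — status temporary ✓ (not excluded); service 35 days < 12 months (≈360 days) ✗ → not eligible.
Profit Sharing Plan — service 35 days ≥ 30 days ✓; 40 hrs/wk ≥ 32 ✓; dept Finance ✗ → not eligible.
Parking Benefit — status temporary ✓ (not excluded); dept Finance ✗ → not eligible.
Retirement Savings Plan — status temporary ✓; service 35 days < 180 days ✗ → not eligible.
AD&D Coverage — status temporary ✓ (not excluded); service 35 days < 60 days ✗ → not eligible.
Medical Plan — status temporary ✓ (not excluded); service 35 days ≥ 30 days ✓; rating 2 ≥ 2 ✓; grade L1 < L2 ✗ → not eligible.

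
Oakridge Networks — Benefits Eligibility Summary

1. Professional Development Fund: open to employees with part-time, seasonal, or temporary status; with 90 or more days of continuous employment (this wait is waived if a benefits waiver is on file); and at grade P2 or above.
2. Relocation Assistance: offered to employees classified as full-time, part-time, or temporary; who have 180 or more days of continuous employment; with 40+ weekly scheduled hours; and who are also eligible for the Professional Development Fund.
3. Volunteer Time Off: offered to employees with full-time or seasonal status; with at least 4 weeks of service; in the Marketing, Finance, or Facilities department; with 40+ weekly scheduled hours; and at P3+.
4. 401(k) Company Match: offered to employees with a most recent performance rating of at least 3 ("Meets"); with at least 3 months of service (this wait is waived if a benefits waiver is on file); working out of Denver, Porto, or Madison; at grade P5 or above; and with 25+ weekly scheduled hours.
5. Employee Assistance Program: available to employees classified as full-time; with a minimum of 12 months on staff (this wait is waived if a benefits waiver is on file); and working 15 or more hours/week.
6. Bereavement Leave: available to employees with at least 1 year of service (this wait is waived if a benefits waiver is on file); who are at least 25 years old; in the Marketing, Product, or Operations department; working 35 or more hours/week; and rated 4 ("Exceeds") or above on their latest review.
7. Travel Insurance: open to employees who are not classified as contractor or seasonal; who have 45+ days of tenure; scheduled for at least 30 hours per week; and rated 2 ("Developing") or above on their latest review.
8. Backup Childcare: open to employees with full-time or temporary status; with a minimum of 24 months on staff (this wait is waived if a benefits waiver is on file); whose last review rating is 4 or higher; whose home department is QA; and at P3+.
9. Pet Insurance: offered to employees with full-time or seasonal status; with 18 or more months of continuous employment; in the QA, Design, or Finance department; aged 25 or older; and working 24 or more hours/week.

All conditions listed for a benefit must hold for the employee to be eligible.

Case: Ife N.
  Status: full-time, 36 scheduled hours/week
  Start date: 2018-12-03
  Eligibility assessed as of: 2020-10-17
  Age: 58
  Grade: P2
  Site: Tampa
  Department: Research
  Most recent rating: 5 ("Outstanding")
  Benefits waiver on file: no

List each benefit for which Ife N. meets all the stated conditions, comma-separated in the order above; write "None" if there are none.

Employee Assistance Program, Travel Insurance

Service from 2018-12-03 to 2020-10-17: 684 days.
Professional Development Fund — status full-time ✗ (requires part-time, seasonal, or temporary) → not eligible.
Relocation Assistance — status full-time ✓; service 684 days ≥ 180 days ✓; 36 hrs/wk < 40 ✗ → not eligible.
Volunteer Time Off — status full-time ✓; service 684 days ≥ 4 weeks (≈28 days) ✓; dept Research ✗ → not eligible.
401(k) Company Match — rating 5 ≥ 3 ✓; no waiver, service 684 days ≥ 3 months (≈90 days) ✓; site Tampa ✗ (not Denver, Porto, or Madison) → not eligible.
Employee Assistance Program — status full-time ✓; no waiver, service 684 days ≥ 12 months (≈360 days) ✓; 36 hrs/wk ≥ 15 ✓ → eligible.
Bereavement Leave — no waiver, service 684 days ≥ 1 year (≈365 days) ✓; age 58 ≥ 25 ✓; dept Research ✗ → not eligible.
Travel Insurance — status full-time ✓ (not excluded); service 684 days ≥ 45 days ✓; 36 hrs/wk ≥ 30 ✓; rating 5 ≥ 2 ✓ → eligible.
Backup Childcare — status full-time ✓; no waiver, service 684 days < 24 months (≈720 days) ✗ → not eligible.
Pet Insurance — status full-time ✓; service 684 days ≥ 18 months (≈540 days) ✓; dept Research ✗ → not eligible.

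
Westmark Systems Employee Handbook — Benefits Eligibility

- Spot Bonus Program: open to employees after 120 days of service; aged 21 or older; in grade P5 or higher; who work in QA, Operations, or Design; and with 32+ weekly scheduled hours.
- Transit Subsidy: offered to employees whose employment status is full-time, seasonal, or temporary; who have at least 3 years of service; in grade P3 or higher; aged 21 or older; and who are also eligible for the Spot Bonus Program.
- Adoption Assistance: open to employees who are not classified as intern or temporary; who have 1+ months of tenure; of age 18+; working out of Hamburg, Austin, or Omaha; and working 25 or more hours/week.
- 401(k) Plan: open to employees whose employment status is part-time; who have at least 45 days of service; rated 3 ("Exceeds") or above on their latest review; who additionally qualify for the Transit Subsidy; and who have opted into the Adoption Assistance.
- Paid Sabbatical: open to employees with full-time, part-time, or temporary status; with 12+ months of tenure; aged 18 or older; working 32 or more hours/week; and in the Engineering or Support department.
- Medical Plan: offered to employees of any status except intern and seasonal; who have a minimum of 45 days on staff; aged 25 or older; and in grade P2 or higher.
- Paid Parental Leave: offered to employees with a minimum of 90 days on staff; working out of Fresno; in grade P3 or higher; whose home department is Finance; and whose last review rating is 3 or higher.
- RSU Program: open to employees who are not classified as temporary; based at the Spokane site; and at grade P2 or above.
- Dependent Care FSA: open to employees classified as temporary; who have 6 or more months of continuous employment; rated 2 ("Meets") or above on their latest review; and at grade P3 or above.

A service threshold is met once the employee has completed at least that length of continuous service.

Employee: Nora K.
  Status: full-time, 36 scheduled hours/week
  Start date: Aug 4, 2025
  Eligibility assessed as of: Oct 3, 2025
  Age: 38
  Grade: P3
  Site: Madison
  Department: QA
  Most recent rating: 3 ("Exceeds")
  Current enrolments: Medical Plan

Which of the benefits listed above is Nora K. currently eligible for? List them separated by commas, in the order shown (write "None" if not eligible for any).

Service from Aug 4, 2025 to Oct 3, 2025: 60 days.
Spot Bonus Program — service 60 days < 120 days ✗ → not eligible.
Transit Subsidy — status full-time ✓; service 60 days < 3 years (≈1095 days) ✗ → not eligible.
Adoption Assistance — status full-time ✓ (not excluded); service 60 days ≥ 1 month (≈30 days) ✓; age 38 ≥ 18 ✓; site Madison ✗ (not Hamburg, Austin, or Omaha) → not eligible.
401(k) Plan — status full-time ✗ (requires part-time) → not eligible.
Paid Sabbatical — status full-time ✓; service 60 days < 12 months (≈360 days) ✗ → not eligible.
Medical Plan — status full-time ✓ (not excluded); service 60 days ≥ 45 days ✓; age 38 ≥ 25 ✓; grade P3 ≥ P2 ✓ → eligible.
Paid Parental Leave — service 60 days < 90 days ✗ → not eligible.
RSU Program — status full-time ✓ (not excluded); site Madison ✗ (not Spokane) → not eligible.
Dependent Care FSA — status full-time ✗ (requires temporary) → not eligible.

Medical Plan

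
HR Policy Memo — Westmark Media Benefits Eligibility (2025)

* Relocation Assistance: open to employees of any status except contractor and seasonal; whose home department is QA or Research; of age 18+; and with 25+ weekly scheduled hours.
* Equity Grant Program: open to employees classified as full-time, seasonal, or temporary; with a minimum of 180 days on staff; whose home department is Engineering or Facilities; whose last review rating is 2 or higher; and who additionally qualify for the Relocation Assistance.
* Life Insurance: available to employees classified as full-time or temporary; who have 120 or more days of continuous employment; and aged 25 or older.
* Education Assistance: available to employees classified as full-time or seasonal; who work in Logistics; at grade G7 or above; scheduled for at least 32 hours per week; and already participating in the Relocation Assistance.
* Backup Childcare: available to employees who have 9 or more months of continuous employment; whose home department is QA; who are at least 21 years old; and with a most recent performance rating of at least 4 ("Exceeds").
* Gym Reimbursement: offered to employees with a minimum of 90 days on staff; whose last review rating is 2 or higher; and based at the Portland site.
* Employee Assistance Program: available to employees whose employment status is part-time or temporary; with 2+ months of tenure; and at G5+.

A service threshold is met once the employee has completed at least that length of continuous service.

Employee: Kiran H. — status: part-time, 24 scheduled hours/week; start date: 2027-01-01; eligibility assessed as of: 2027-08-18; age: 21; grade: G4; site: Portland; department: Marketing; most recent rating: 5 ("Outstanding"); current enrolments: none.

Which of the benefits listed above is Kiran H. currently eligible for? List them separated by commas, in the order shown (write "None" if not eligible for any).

Service from 2027-01-01 to 2027-08-18: 229 days.
Relocation Assistance — status part-time ✓ (not excluded); dept Marketing ✗ → not eligible.
Equity Grant Program — status part-time ✗ (requires full-time, seasonal, or temporary) → not eligible.
Life Insurance — status part-time ✗ (requires full-time or temporary) → not eligible.
Education Assistance — status part-time ✗ (requires full-time or seasonal) → not eligible.
Backup Childcare — service 229 days < 9 months (≈270 days) ✗ → not eligible.
Gym Reimbursement — service 229 days ≥ 90 days ✓; rating 5 ≥ 2 ✓; site Portland ✓ → eligible.
Employee Assistance Program — status part-time ✓; service 229 days ≥ 2 months (≈60 days) ✓; grade G4 < G5 ✗ → not eligible.

Gym Reimbursement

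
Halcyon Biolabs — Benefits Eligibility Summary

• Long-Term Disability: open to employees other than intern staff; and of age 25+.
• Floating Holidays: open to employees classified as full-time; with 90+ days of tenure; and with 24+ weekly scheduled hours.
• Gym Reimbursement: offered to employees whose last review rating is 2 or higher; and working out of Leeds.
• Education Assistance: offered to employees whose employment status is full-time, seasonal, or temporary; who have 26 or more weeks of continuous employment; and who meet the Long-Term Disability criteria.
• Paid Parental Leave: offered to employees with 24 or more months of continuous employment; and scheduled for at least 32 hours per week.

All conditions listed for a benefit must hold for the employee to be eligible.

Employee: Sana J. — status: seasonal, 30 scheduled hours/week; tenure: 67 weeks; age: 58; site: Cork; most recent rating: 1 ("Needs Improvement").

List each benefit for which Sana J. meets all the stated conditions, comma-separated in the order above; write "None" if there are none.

Long-Term Disability — status seasonal ✓ (not excluded); age 58 ≥ 25 ✓ → eligible.
Floating Holidays — status seasonal ✗ (requires full-time) → not eligible.
Gym Reimbursement — rating 1 < 2 ✗ → not eligible.
Education Assistance — status seasonal ✓; service 67 weeks ≥ 26 weeks ✓; eligible for Long-Term Disability ✓ → eligible.
Paid Parental Leave — service 67 weeks < 24 months (≈720 days) ✗ → not eligible.

Long-Term Disability, Education Assistance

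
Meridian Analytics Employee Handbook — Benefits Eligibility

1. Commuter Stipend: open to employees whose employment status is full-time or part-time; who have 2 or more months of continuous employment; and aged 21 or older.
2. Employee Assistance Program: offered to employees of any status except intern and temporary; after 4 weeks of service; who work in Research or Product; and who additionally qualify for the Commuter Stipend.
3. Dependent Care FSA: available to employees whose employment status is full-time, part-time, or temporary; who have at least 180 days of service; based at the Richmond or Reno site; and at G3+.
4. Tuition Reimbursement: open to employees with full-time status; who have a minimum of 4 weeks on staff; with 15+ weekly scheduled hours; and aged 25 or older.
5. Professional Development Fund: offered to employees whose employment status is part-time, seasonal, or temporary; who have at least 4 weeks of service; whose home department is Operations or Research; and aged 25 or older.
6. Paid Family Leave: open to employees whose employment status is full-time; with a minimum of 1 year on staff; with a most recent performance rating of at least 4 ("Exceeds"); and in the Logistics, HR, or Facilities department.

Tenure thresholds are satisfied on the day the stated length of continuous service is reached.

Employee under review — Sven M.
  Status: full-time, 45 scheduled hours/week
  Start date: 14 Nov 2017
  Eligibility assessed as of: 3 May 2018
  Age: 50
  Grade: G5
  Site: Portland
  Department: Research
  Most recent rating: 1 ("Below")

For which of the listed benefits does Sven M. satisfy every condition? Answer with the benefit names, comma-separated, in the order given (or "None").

Commuter Stipend, Employee Assistance Program, Tuition Reimbursement

Service from 14 Nov 2017 to 3 May 2018: 170 days.
Commuter Stipend — status full-time ✓; service 170 days ≥ 2 months (≈60 days) ✓; age 50 ≥ 21 ✓ → eligible.
Employee Assistance Program — status full-time ✓ (not excluded); service 170 days ≥ 4 weeks (≈28 days) ✓; dept Research ✓; eligible for Commuter Stipend ✓ → eligible.
Dependent Care FSA — status full-time ✓; service 170 days < 180 days ✗ → not eligible.
Tuition Reimbursement — status full-time ✓; service 170 days ≥ 4 weeks (≈28 days) ✓; 45 hrs/wk ≥ 15 ✓; age 50 ≥ 25 ✓ → eligible.
Professional Development Fund — status full-time ✗ (requires part-time, seasonal, or temporary) → not eligible.
Paid Family Leave — status full-time ✓; service 170 days < 1 year (≈365 days) ✗ → not eligible.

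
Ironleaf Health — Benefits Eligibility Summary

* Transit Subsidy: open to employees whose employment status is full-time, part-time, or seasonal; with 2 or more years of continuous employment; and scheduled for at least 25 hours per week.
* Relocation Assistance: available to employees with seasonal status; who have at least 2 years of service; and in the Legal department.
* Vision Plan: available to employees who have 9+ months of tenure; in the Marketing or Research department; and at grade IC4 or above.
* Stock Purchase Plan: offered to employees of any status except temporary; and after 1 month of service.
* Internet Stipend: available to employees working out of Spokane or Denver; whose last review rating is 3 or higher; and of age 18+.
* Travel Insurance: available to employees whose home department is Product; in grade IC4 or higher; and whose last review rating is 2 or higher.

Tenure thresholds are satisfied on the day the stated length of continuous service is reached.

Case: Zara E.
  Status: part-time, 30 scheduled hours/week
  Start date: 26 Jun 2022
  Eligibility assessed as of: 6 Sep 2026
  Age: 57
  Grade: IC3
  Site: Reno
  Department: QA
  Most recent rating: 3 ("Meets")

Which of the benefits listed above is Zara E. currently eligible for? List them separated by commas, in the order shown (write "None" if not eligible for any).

Service from 26 Jun 2022 to 6 Sep 2026: 1533 days.
Transit Subsidy — status part-time ✓; service 1533 days ≥ 2 years (≈730 days) ✓; 30 hrs/wk ≥ 25 ✓ → eligible.
Relocation Assistance — status part-time ✗ (requires seasonal) → not eligible.
Vision Plan — service 1533 days ≥ 9 months (≈270 days) ✓; dept QA ✗ → not eligible.
Stock Purchase Plan — status part-time ✓ (not excluded); service 1533 days ≥ 1 month (≈30 days) ✓ → eligible.
Internet Stipend — site Reno ✗ (not Spokane or Denver) → not eligible.
Travel Insurance — dept QA ✗ → not eligible.

Transit Subsidy, Stock Purchase Plan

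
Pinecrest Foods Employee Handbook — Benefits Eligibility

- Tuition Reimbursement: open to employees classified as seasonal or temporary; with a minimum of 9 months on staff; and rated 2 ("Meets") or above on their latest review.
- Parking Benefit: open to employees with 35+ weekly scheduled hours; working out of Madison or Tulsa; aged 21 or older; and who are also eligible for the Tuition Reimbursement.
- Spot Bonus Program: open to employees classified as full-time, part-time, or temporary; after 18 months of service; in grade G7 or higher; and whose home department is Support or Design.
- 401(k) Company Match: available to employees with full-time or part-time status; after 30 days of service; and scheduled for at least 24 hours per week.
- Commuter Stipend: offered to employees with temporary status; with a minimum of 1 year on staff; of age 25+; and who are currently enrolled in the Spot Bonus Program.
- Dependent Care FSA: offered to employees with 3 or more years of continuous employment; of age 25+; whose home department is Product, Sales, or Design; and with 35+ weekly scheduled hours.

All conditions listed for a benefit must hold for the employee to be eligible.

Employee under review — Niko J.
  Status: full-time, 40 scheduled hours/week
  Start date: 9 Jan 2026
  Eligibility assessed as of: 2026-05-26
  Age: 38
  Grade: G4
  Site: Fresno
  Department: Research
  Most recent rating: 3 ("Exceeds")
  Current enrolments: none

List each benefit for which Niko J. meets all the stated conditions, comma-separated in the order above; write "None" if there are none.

401(k) Company Match

Service from 9 Jan 2026 to 2026-05-26: 137 days.
Tuition Reimbursement — status full-time ✗ (requires seasonal or temporary) → not eligible.
Parking Benefit — 40 hrs/wk ≥ 35 ✓; site Fresno ✗ (not Madison or Tulsa) → not eligible.
Spot Bonus Program — status full-time ✓; service 137 days < 18 months (≈540 days) ✗ → not eligible.
401(k) Company Match — status full-time ✓; service 137 days ≥ 30 days ✓; 40 hrs/wk ≥ 24 ✓ → eligible.
Commuter Stipend — status full-time ✗ (requires temporary) → not eligible.
Dependent Care FSA — service 137 days < 3 years (≈1095 days) ✗ → not eligible.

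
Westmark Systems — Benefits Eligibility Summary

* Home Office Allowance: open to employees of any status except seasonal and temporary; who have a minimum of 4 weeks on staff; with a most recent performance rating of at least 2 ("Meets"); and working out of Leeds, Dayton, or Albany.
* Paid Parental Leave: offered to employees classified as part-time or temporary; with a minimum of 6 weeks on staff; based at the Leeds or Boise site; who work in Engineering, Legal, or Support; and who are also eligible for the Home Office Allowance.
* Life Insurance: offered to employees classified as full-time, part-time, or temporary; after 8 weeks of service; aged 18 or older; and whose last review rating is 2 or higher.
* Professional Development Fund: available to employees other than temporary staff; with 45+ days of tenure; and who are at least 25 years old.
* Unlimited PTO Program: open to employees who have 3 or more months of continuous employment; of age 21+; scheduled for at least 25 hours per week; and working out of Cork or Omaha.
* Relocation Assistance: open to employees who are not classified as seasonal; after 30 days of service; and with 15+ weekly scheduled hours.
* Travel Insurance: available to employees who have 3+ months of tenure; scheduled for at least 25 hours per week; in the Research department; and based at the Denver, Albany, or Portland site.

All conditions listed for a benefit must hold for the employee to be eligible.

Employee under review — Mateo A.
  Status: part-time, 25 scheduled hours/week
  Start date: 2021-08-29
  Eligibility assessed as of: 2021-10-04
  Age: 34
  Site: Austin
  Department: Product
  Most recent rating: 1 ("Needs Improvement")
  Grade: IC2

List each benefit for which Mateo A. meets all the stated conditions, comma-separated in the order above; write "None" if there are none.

Service from 2021-08-29 to 2021-10-04: 36 days.
Home Office Allowance — status part-time ✓ (not excluded); service 36 days ≥ 4 weeks (≈28 days) ✓; rating 1 < 2 ✗ → not eligible.
Paid Parental Leave — status part-time ✓; service 36 days < 6 weeks (≈42 days) ✗ → not eligible.
Life Insurance — status part-time ✓; service 36 days < 8 weeks (≈56 days) ✗ → not eligible.
Professional Development Fund — status part-time ✓ (not excluded); service 36 days < 45 days ✗ → not eligible.
Unlimited PTO Program — service 36 days < 3 months (≈90 days) ✗ → not eligible.
Relocation Assistance — status part-time ✓ (not excluded); service 36 days ≥ 30 days ✓; 25 hrs/wk ≥ 15 ✓ → eligible.
Travel Insurance — service 36 days < 3 months (≈90 days) ✗ → not eligible.

Relocation Assistance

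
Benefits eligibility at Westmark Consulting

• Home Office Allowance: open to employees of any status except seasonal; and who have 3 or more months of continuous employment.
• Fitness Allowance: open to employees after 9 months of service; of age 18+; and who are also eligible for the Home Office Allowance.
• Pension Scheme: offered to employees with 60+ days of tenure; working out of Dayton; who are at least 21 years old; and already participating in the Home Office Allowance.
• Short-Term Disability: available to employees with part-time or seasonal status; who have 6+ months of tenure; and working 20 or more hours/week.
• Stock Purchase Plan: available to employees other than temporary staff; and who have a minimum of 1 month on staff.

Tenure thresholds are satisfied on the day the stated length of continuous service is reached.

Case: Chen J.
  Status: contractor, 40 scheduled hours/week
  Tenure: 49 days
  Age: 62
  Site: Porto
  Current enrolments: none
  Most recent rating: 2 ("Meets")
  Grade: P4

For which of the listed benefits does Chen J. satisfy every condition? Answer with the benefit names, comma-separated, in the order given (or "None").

Home Office Allowance — status contractor ✓ (not excluded); service 49 days < 3 months (≈90 days) ✗ → not eligible.
Fitness Allowance — service 49 days < 9 months (≈270 days) ✗ → not eligible.
Pension Scheme — service 49 days < 60 days ✗ → not eligible.
Short-Term Disability — status contractor ✗ (requires part-time or seasonal) → not eligible.
Stock Purchase Plan — status contractor ✓ (not excluded); service 49 days ≥ 1 month (≈30 days) ✓ → eligible.

Stock Purchase Plan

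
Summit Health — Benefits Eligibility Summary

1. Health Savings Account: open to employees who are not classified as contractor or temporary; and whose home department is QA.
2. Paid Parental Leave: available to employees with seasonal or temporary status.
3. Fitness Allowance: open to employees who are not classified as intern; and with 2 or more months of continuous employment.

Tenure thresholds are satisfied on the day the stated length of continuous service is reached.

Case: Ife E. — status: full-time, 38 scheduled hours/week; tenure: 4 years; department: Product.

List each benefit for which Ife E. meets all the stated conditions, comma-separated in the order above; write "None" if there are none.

Health Savings Account — status full-time ✓ (not excluded); dept Product ✗ → not eligible.
Paid Parental Leave — status full-time ✗ (requires seasonal or temporary) → not eligible.
Fitness Allowance — status full-time ✓ (not excluded); service 4 years ≥ 2 months (≈60 days) ✓ → eligible.

Fitness Allowance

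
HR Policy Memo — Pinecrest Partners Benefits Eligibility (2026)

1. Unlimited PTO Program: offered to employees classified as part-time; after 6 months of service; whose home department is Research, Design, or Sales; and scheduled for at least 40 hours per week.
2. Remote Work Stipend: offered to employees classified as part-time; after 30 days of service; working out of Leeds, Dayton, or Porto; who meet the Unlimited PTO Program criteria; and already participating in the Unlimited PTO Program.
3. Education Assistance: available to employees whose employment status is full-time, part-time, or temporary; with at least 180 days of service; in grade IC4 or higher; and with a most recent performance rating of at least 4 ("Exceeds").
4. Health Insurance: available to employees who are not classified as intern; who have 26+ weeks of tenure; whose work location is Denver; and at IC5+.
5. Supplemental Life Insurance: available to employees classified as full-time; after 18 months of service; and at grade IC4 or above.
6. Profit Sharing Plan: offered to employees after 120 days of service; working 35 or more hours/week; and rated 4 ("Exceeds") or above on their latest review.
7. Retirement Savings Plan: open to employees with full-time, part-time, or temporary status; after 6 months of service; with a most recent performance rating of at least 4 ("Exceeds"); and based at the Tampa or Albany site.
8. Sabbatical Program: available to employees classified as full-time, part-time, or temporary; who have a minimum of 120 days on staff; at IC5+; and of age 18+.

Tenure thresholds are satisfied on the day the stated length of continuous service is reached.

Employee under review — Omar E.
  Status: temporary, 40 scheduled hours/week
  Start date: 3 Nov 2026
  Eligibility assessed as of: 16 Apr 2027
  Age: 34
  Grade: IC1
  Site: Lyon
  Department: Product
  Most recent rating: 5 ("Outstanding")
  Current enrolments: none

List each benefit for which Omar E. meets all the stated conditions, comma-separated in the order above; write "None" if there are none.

Profit Sharing Plan

Service from 3 Nov 2026 to 16 Apr 2027: 164 days.
Unlimited PTO Program — status temporary ✗ (requires part-time) → not eligible.
Remote Work Stipend — status temporary ✗ (requires part-time) → not eligible.
Education Assistance — status temporary ✓; service 164 days < 180 days ✗ → not eligible.
Health Insurance — status temporary ✓ (not excluded); service 164 days < 26 weeks (≈182 days) ✗ → not eligible.
Supplemental Life Insurance — status temporary ✗ (requires full-time) → not eligible.
Profit Sharing Plan — service 164 days ≥ 120 days ✓; 40 hrs/wk ≥ 35 ✓; rating 5 ≥ 4 ✓ → eligible.
Retirement Savings Plan — status temporary ✓; service 164 days < 6 months (≈180 days) ✗ → not eligible.
Sabbatical Program — status temporary ✓; service 164 days ≥ 120 days ✓; grade IC1 < IC5 ✗ → not eligible.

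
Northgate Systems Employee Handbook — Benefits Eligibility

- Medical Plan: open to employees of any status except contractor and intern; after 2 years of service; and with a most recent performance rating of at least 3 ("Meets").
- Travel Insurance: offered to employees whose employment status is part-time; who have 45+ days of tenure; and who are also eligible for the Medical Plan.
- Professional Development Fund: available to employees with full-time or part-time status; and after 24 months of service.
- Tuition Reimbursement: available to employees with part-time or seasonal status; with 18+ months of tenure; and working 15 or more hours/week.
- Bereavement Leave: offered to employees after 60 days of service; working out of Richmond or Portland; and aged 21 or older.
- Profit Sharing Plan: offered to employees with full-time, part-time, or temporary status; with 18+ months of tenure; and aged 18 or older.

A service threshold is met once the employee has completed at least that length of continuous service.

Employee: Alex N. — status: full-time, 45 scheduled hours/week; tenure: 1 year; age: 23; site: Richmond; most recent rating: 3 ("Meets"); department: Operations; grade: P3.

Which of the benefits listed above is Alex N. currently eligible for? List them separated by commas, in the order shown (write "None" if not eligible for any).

Bereavement Leave

Medical Plan — status full-time ✓ (not excluded); service 1 year < 2 years ✗ → not eligible.
Travel Insurance — status full-time ✗ (requires part-time) → not eligible.
Professional Development Fund — status full-time ✓; service 1 year < 24 months (≈720 days) ✗ → not eligible.
Tuition Reimbursement — status full-time ✗ (requires part-time or seasonal) → not eligible.
Bereavement Leave — service 1 year ≥ 60 days ✓; site Richmond ✓; age 23 ≥ 21 ✓ → eligible.
Profit Sharing Plan — status full-time ✓; service 1 year < 18 months (≈540 days) ✗ → not eligible.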